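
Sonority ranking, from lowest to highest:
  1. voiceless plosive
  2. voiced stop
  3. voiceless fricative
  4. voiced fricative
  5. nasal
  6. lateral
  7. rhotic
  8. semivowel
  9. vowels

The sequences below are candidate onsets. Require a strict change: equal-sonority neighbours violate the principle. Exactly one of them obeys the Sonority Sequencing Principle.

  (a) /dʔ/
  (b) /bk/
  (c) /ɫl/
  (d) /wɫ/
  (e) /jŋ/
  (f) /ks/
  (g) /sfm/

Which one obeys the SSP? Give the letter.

(a) /dʔ/: profile 2-1 — violates.
(b) /bk/: profile 2-1 — violates.
(c) /ɫl/: profile 6-6 — violates.
(d) /wɫ/: profile 8-6 — violates.
(e) /jŋ/: profile 8-5 — violates.
(f) /ks/: profile 1-3 — obeys.
(g) /sfm/: profile 3-3-5 — violates.

f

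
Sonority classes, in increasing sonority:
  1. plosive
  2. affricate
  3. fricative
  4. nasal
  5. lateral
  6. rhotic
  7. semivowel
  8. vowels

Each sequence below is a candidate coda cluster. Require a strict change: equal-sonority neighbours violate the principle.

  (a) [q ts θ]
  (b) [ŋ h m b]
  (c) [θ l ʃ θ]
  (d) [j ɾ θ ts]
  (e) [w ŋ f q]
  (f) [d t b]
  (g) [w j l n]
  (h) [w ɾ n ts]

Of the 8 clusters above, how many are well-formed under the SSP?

(a) sonority 1-2-3: ill-formed.
(b) sonority 4-3-4-1: ill-formed.
(c) sonority 3-5-3-3: ill-formed.
(d) sonority 7-6-3-2: well-formed.
(e) sonority 7-4-3-1: well-formed.
(f) sonority 1-1-1: ill-formed.
(g) sonority 7-7-5-4: ill-formed.
(h) sonority 7-6-4-2: well-formed.

3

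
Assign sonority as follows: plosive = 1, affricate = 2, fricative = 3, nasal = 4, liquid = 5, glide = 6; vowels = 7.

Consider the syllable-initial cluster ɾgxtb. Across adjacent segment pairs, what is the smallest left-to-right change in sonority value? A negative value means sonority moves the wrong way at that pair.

-4

/ɾ/ is a liquid (sonority 5).
/g/ is a plosive (sonority 1).
/x/ is a fricative (sonority 3).
/t/ is a plosive (sonority 1).
/b/ is a plosive (sonority 1).
/ɾ/→/g/: change -4.
/g/→/x/: change +2.
/x/→/t/: change -2.
/t/→/b/: change +0.
Minimum = -4.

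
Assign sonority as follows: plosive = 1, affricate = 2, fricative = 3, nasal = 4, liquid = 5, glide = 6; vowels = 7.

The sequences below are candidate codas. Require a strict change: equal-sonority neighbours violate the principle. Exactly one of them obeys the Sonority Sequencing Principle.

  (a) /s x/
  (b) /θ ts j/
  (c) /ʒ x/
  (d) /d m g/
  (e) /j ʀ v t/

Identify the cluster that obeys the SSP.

(a) /s x/: profile 3-3 — violates.
(b) /θ ts j/: profile 3-2-6 — violates.
(c) /ʒ x/: profile 3-3 — violates.
(d) /d m g/: profile 1-4-1 — violates.
(e) /j ʀ v t/: profile 6-5-3-1 — obeys.

e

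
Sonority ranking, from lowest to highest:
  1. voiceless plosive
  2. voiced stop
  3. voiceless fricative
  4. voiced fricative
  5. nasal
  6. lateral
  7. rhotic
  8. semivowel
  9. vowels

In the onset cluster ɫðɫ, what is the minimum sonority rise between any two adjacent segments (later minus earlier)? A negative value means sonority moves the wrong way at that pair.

/ɫ/ is a lateral (sonority 6).
/ð/ is a voiced fricative (sonority 4).
/ɫ/ is a lateral (sonority 6).
/ɫ/→/ð/: change -2.
/ð/→/ɫ/: change +2.
Minimum = -2.

-2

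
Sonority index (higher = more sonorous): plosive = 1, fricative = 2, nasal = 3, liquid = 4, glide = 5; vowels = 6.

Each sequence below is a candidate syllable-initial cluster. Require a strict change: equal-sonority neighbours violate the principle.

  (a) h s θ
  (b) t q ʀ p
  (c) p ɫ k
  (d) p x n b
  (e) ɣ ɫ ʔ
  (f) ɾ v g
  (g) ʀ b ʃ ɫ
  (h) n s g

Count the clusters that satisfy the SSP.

(a) 2-2-2 → violates
(b) 1-1-4-1 → violates
(c) 1-4-1 → violates
(d) 1-2-3-1 → violates
(e) 2-4-1 → violates
(f) 4-2-1 → violates
(g) 4-1-2-4 → violates
(h) 3-2-1 → violates

0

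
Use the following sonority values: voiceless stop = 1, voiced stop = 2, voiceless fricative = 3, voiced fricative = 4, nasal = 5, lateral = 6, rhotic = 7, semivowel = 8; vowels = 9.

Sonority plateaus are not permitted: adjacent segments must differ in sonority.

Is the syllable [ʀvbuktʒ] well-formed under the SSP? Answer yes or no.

Onset: /ʀ/ is a rhotic (sonority 7), /v/ is a voiced fricative (sonority 4), /b/ is a voiced stop (sonority 2); then the nucleus /u/ (sonority 9).
Onset profile 7-4-2-9 — does not strictly rise throughout.
Coda: /k/ is a voiceless stop (sonority 1), /t/ is a voiceless stop (sonority 1), /ʒ/ is a voiced fricative (sonority 4).
Coda profile 9-1-1-4 — does not strictly fall throughout.

no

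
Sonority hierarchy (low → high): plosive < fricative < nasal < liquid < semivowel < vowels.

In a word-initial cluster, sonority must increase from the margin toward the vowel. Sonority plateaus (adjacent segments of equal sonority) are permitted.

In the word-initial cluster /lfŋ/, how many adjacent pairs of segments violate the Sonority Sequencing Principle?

/l/: liquid = 4.
/f/: fricative = 2.
/ŋ/: nasal = 3.
/l/→/f/: 4→2 (does not rise) — violation.
/f/→/ŋ/: 2→3 (rises) — ok.

1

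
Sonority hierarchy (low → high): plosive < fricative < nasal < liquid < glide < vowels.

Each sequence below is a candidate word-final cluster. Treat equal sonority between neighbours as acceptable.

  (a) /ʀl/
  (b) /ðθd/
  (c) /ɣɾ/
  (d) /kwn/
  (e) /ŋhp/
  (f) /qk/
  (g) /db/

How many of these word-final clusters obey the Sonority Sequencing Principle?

5

(a) 4-4 → obeys
(b) 2-2-1 → obeys
(c) 2-4 → violates
(d) 1-5-3 → violates
(e) 3-2-1 → obeys
(f) 1-1 → obeys
(g) 1-1 → obeys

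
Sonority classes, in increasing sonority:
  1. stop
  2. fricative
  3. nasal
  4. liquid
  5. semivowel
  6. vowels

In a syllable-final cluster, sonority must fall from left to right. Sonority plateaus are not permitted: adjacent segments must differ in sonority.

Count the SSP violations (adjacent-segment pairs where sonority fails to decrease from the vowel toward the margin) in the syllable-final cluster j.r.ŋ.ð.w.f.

1

/j/ — semivowel, sonority 5.
/r/ — liquid, sonority 4.
/ŋ/ — nasal, sonority 3.
/ð/ — fricative, sonority 2.
/w/ — semivowel, sonority 5.
/f/ — fricative, sonority 2.
/j/→/r/: 5→4 (falls) — ok.
/r/→/ŋ/: 4→3 (falls) — ok.
/ŋ/→/ð/: 3→2 (falls) — ok.
/ð/→/w/: 2→5 (does not fall) — violation.
/w/→/f/: 5→2 (falls) — ok.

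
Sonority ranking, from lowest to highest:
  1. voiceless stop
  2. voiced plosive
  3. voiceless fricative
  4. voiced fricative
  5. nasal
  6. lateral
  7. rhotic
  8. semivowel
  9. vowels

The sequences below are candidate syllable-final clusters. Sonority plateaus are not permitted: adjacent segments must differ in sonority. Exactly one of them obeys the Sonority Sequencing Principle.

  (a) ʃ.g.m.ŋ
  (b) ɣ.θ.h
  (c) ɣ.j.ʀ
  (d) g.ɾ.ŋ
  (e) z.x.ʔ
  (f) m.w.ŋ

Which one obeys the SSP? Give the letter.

(a) sonority 3-2-5-5: ill-formed.
(b) sonority 4-3-3: ill-formed.
(c) sonority 4-8-7: ill-formed.
(d) sonority 2-7-5: ill-formed.
(e) sonority 4-3-1: well-formed.
(f) sonority 5-8-5: ill-formed.

e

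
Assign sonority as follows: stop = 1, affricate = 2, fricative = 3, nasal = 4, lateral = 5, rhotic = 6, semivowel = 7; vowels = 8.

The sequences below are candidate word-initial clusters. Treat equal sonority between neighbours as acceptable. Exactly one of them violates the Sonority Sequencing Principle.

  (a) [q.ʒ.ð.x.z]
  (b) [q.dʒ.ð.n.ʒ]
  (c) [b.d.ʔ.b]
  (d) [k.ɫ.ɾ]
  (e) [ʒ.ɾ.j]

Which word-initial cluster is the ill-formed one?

b

(a) 1-3-3-3-3 → obeys
(b) 1-2-3-4-3 → violates
(c) 1-1-1-1 → obeys
(d) 1-5-6 → obeys
(e) 3-6-7 → obeys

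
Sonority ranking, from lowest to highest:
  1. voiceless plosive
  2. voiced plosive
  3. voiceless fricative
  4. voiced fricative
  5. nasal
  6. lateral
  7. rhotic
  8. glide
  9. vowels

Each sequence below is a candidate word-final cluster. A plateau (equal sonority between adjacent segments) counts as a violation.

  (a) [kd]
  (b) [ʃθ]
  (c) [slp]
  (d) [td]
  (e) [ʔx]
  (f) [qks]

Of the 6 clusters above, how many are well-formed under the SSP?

(a) sonority 1-2: ill-formed.
(b) sonority 3-3: ill-formed.
(c) sonority 3-6-1: ill-formed.
(d) sonority 1-2: ill-formed.
(e) sonority 1-3: ill-formed.
(f) sonority 1-1-3: ill-formed.

0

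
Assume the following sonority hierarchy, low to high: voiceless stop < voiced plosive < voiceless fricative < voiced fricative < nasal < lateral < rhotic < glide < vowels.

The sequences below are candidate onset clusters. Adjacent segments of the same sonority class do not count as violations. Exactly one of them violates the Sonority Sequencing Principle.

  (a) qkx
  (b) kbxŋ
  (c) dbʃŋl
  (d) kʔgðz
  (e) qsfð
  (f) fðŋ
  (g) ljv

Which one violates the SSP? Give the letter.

(a) sonority 1-1-3: well-formed.
(b) sonority 1-2-3-5: well-formed.
(c) sonority 2-2-3-5-6: well-formed.
(d) sonority 1-1-2-4-4: well-formed.
(e) sonority 1-3-3-4: well-formed.
(f) sonority 3-4-5: well-formed.
(g) sonority 6-8-4: ill-formed.

g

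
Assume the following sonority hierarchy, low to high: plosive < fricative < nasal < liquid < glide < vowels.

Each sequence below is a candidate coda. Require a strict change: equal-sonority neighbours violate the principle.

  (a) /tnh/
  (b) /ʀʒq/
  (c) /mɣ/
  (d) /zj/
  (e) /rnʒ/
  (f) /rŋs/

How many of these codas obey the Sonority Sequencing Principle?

4

(a) /tnh/: profile 1-3-2 — violates.
(b) /ʀʒq/: profile 4-2-1 — obeys.
(c) /mɣ/: profile 3-2 — obeys.
(d) /zj/: profile 2-5 — violates.
(e) /rnʒ/: profile 4-3-2 — obeys.
(f) /rŋs/: profile 4-3-2 — obeys.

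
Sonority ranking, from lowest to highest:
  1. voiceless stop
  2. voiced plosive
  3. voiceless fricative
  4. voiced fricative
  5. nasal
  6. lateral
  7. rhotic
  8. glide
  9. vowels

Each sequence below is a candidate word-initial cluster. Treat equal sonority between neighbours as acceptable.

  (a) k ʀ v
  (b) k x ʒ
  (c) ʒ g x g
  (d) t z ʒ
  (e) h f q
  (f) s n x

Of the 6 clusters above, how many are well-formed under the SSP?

(a) k ʀ v: profile 1-7-4 — violates.
(b) k x ʒ: profile 1-3-4 — obeys.
(c) ʒ g x g: profile 4-2-3-2 — violates.
(d) t z ʒ: profile 1-4-4 — obeys.
(e) h f q: profile 3-3-1 — violates.
(f) s n x: profile 3-5-3 — violates.

2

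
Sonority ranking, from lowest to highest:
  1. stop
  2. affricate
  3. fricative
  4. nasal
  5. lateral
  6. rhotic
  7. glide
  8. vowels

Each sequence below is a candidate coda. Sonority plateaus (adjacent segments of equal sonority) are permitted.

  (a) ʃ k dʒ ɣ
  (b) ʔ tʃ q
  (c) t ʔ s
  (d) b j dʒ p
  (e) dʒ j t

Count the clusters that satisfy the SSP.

0

(a) 3-1-2-3 → violates
(b) 1-2-1 → violates
(c) 1-1-3 → violates
(d) 1-7-2-1 → violates
(e) 2-7-1 → violates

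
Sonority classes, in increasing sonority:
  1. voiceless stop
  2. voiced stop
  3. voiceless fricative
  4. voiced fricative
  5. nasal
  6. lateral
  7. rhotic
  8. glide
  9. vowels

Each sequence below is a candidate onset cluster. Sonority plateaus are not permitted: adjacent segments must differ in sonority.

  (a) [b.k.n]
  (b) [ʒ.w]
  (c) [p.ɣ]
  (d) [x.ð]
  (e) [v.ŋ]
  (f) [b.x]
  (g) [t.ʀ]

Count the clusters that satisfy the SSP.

(a) 2-1-5 → violates
(b) 4-8 → obeys
(c) 1-4 → obeys
(d) 3-4 → obeys
(e) 4-5 → obeys
(f) 2-3 → obeys
(g) 1-7 → obeys

6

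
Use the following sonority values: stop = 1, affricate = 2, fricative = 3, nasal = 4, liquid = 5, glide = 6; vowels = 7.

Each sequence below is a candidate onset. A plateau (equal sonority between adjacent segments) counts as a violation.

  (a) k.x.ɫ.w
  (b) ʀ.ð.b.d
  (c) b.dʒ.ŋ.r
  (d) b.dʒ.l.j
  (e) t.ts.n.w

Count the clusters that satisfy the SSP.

4

(a) 1-3-5-6 → obeys
(b) 5-3-1-1 → violates
(c) 1-2-4-5 → obeys
(d) 1-2-5-6 → obeys
(e) 1-2-4-6 → obeys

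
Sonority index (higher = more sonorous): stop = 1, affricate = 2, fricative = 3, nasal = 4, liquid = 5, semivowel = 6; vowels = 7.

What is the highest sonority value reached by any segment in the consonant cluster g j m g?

6

/g/ — stop, sonority 1.
/j/ — semivowel, sonority 6.
/m/ — nasal, sonority 4.
/g/ — stop, sonority 1.
The maximum is 6.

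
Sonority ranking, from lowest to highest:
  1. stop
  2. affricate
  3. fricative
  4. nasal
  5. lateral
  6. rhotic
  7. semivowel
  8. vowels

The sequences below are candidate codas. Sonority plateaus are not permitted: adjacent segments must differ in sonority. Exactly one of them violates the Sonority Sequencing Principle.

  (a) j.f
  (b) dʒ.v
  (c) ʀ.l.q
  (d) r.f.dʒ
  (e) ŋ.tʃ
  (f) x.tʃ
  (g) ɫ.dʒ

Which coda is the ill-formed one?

b

(a) 7-3 → obeys
(b) 2-3 → violates
(c) 6-5-1 → obeys
(d) 6-3-2 → obeys
(e) 4-2 → obeys
(f) 3-2 → obeys
(g) 5-2 → obeys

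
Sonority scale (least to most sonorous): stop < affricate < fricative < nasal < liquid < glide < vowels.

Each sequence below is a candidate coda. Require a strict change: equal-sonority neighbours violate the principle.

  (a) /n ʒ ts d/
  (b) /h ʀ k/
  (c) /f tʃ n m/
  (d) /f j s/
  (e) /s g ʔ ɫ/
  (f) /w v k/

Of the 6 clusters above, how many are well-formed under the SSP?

2

(a) sonority 4-3-2-1: well-formed.
(b) sonority 3-5-1: ill-formed.
(c) sonority 3-2-4-4: ill-formed.
(d) sonority 3-6-3: ill-formed.
(e) sonority 3-1-1-5: ill-formed.
(f) sonority 6-3-1: well-formed.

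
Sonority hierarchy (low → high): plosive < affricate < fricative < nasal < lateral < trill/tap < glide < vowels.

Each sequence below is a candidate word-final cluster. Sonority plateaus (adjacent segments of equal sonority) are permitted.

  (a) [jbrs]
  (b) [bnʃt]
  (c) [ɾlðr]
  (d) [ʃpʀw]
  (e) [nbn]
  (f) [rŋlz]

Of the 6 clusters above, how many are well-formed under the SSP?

0

(a) sonority 7-1-6-3: ill-formed.
(b) sonority 1-4-3-1: ill-formed.
(c) sonority 6-5-3-6: ill-formed.
(d) sonority 3-1-6-7: ill-formed.
(e) sonority 4-1-4: ill-formed.
(f) sonority 6-4-5-3: ill-formed.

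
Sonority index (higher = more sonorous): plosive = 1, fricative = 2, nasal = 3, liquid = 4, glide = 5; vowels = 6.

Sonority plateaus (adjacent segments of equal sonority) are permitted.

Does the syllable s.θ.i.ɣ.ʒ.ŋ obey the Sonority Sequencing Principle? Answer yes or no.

no

Onset: /s/ is a fricative (sonority 2), /θ/ is a fricative (sonority 2); then the nucleus /i/ (sonority 6).
Onset profile 2-2-6 — rises to the nucleus.
Coda: /ɣ/ is a fricative (sonority 2), /ʒ/ is a fricative (sonority 2), /ŋ/ is a nasal (sonority 3).
Coda profile 6-2-2-3 — does not fall throughout.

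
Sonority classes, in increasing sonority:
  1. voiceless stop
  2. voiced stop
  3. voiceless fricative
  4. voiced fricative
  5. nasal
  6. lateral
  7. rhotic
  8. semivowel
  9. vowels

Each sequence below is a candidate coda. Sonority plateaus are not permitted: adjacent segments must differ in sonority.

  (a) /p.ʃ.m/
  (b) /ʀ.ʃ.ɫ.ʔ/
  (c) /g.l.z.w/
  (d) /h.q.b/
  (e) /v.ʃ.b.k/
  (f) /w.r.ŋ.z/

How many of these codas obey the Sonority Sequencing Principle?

2

(a) 1-3-5 → violates
(b) 7-3-6-1 → violates
(c) 2-6-4-8 → violates
(d) 3-1-2 → violates
(e) 4-3-2-1 → obeys
(f) 8-7-5-4 → obeys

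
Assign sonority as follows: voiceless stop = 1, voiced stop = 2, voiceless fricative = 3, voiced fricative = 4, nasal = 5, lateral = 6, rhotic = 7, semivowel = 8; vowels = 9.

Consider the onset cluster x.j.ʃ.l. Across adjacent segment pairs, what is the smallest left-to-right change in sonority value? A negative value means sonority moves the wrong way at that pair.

-5

/x/: voiceless fricative = 3.
/j/: semivowel = 8.
/ʃ/: voiceless fricative = 3.
/l/: lateral = 6.
/x/→/j/: change +5.
/j/→/ʃ/: change -5.
/ʃ/→/l/: change +3.
Minimum = -5.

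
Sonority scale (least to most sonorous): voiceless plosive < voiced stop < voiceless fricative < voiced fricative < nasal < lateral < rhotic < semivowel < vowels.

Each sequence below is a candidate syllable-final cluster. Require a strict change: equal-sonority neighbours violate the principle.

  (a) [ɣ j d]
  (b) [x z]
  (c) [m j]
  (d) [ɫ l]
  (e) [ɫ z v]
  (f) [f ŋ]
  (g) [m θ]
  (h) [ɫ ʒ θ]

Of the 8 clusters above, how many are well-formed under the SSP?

(a) [ɣ j d]: profile 4-8-2 — violates.
(b) [x z]: profile 3-4 — violates.
(c) [m j]: profile 5-8 — violates.
(d) [ɫ l]: profile 6-6 — violates.
(e) [ɫ z v]: profile 6-4-4 — violates.
(f) [f ŋ]: profile 3-5 — violates.
(g) [m θ]: profile 5-3 — obeys.
(h) [ɫ ʒ θ]: profile 6-4-3 — obeys.

2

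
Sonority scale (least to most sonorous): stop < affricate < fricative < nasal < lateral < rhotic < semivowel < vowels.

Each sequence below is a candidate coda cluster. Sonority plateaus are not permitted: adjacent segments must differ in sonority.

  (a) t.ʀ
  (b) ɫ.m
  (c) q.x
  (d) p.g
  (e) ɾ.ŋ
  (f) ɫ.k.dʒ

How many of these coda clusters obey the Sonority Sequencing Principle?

2

(a) sonority 1-6: ill-formed.
(b) sonority 5-4: well-formed.
(c) sonority 1-3: ill-formed.
(d) sonority 1-1: ill-formed.
(e) sonority 6-4: well-formed.
(f) sonority 5-1-2: ill-formed.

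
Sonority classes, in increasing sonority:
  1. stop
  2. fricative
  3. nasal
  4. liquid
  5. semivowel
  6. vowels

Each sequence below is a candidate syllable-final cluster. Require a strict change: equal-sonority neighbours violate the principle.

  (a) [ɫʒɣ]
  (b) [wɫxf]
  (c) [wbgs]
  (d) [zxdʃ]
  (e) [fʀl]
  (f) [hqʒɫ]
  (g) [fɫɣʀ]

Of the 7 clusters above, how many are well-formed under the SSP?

0

(a) [ɫʒɣ]: profile 4-2-2 — violates.
(b) [wɫxf]: profile 5-4-2-2 — violates.
(c) [wbgs]: profile 5-1-1-2 — violates.
(d) [zxdʃ]: profile 2-2-1-2 — violates.
(e) [fʀl]: profile 2-4-4 — violates.
(f) [hqʒɫ]: profile 2-1-2-4 — violates.
(g) [fɫɣʀ]: profile 2-4-2-4 — violates.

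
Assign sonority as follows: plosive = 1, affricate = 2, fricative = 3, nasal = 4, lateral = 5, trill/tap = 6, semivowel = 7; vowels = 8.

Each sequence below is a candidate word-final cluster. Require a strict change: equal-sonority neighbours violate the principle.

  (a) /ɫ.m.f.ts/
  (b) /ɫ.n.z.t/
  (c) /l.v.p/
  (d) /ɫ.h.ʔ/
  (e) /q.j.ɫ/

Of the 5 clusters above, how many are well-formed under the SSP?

(a) sonority 5-4-3-2: well-formed.
(b) sonority 5-4-3-1: well-formed.
(c) sonority 5-3-1: well-formed.
(d) sonority 5-3-1: well-formed.
(e) sonority 1-7-5: ill-formed.

4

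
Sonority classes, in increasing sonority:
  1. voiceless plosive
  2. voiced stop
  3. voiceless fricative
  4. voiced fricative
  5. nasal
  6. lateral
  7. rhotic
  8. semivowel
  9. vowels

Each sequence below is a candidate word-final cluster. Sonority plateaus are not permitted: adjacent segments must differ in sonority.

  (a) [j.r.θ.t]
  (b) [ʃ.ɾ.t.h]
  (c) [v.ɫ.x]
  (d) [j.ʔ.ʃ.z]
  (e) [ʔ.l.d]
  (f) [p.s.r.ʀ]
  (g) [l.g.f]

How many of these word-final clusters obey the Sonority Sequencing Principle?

(a) [j.r.θ.t]: profile 8-7-3-1 — obeys.
(b) [ʃ.ɾ.t.h]: profile 3-7-1-3 — violates.
(c) [v.ɫ.x]: profile 4-6-3 — violates.
(d) [j.ʔ.ʃ.z]: profile 8-1-3-4 — violates.
(e) [ʔ.l.d]: profile 1-6-2 — violates.
(f) [p.s.r.ʀ]: profile 1-3-7-7 — violates.
(g) [l.g.f]: profile 6-2-3 — violates.

1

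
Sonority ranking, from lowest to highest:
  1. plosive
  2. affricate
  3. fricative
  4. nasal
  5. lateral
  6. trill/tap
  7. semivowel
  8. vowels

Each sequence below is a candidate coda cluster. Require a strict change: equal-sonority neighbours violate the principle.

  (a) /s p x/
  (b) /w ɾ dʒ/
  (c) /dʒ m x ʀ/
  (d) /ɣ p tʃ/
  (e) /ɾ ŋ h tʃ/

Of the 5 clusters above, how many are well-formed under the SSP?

(a) sonority 3-1-3: ill-formed.
(b) sonority 7-6-2: well-formed.
(c) sonority 2-4-3-6: ill-formed.
(d) sonority 3-1-2: ill-formed.
(e) sonority 6-4-3-2: well-formed.

2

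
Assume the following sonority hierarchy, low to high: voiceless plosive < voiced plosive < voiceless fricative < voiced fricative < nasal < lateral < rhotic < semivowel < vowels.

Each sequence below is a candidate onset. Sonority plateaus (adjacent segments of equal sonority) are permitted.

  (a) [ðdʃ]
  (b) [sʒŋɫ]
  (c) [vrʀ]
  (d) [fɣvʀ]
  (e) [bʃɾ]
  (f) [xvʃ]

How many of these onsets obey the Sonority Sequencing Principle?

(a) sonority 4-2-3: ill-formed.
(b) sonority 3-4-5-6: well-formed.
(c) sonority 4-7-7: well-formed.
(d) sonority 3-4-4-7: well-formed.
(e) sonority 2-3-7: well-formed.
(f) sonority 3-4-3: ill-formed.

4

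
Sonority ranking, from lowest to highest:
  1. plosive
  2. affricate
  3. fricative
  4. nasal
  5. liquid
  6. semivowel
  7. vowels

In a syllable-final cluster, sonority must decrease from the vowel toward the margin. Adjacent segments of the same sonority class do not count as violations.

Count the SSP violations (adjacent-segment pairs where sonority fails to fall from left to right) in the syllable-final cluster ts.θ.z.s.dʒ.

/ts/ is an affricate (sonority 2).
/θ/ is a fricative (sonority 3).
/z/ is a fricative (sonority 3).
/s/ is a fricative (sonority 3).
/dʒ/ is an affricate (sonority 2).
/ts/→/θ/: 2→3 (does not fall) — violation.
/θ/→/z/: 3→3 (plateau, allowed) — ok.
/z/→/s/: 3→3 (plateau, allowed) — ok.
/s/→/dʒ/: 3→2 (falls) — ok.

1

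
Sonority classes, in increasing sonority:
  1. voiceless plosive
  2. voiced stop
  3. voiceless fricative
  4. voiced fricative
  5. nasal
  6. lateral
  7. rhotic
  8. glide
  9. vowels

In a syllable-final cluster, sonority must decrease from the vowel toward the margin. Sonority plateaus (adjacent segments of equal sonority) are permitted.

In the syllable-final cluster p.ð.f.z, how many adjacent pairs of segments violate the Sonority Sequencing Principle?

/p/ — voiceless plosive, sonority 1.
/ð/ — voiced fricative, sonority 4.
/f/ — voiceless fricative, sonority 3.
/z/ — voiced fricative, sonority 4.
/p/→/ð/: 1→4 (does not fall) — violation.
/ð/→/f/: 4→3 (falls) — ok.
/f/→/z/: 3→4 (does not fall) — violation.

2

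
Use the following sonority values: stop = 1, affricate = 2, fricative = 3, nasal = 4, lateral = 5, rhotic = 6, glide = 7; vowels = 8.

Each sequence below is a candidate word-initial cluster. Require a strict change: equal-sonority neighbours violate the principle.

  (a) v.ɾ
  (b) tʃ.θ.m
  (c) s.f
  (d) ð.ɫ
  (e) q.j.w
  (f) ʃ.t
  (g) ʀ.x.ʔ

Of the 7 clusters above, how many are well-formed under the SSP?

3

(a) sonority 3-6: well-formed.
(b) sonority 2-3-4: well-formed.
(c) sonority 3-3: ill-formed.
(d) sonority 3-5: well-formed.
(e) sonority 1-7-7: ill-formed.
(f) sonority 3-1: ill-formed.
(g) sonority 6-3-1: ill-formed.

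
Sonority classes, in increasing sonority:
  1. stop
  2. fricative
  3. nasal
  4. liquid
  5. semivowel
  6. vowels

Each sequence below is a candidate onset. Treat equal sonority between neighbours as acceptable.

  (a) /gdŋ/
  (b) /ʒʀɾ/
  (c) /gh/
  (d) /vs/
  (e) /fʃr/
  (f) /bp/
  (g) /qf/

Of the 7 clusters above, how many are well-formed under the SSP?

7

(a) 1-1-3 → obeys
(b) 2-4-4 → obeys
(c) 1-2 → obeys
(d) 2-2 → obeys
(e) 2-2-4 → obeys
(f) 1-1 → obeys
(g) 1-2 → obeys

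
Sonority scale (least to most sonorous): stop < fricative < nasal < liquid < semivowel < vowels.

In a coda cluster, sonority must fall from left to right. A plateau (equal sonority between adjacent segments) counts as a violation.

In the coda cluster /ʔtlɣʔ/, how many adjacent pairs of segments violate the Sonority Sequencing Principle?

/ʔ/ is a stop (sonority 1).
/t/ is a stop (sonority 1).
/l/ is a liquid (sonority 4).
/ɣ/ is a fricative (sonority 2).
/ʔ/ is a stop (sonority 1).
/ʔ/→/t/: 1→1 (plateau) — violation.
/t/→/l/: 1→4 (does not fall) — violation.
/l/→/ɣ/: 4→2 (falls) — ok.
/ɣ/→/ʔ/: 2→1 (falls) — ok.

2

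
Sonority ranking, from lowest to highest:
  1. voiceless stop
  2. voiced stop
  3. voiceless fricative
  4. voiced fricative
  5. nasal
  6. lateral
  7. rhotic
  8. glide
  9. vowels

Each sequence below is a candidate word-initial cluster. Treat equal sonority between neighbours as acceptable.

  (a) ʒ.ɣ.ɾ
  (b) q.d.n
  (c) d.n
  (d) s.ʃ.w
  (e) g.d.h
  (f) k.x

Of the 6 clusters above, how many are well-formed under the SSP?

6

(a) 4-4-7 → obeys
(b) 1-2-5 → obeys
(c) 2-5 → obeys
(d) 3-3-8 → obeys
(e) 2-2-3 → obeys
(f) 1-3 → obeys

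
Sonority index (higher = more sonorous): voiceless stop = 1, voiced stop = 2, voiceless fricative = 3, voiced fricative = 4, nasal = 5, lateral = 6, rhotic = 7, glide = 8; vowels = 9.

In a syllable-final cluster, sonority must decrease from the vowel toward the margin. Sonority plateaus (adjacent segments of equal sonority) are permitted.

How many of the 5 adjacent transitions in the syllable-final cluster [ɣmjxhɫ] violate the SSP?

3

/ɣ/ is a voiced fricative (sonority 4).
/m/ is a nasal (sonority 5).
/j/ is a glide (sonority 8).
/x/ is a voiceless fricative (sonority 3).
/h/ is a voiceless fricative (sonority 3).
/ɫ/ is a lateral (sonority 6).
/ɣ/→/m/: 4→5 (does not fall) — violation.
/m/→/j/: 5→8 (does not fall) — violation.
/j/→/x/: 8→3 (falls) — ok.
/x/→/h/: 3→3 (plateau, allowed) — ok.
/h/→/ɫ/: 3→6 (does not fall) — violation.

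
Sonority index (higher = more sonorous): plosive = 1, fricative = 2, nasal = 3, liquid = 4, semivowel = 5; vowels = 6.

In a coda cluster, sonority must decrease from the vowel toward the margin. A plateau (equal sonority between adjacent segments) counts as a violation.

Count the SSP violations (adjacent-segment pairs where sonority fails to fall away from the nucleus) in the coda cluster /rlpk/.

2

/r/ — liquid, sonority 4.
/l/ — liquid, sonority 4.
/p/ — plosive, sonority 1.
/k/ — plosive, sonority 1.
/r/→/l/: 4→4 (plateau) — violation.
/l/→/p/: 4→1 (falls) — ok.
/p/→/k/: 1→1 (plateau) — violation.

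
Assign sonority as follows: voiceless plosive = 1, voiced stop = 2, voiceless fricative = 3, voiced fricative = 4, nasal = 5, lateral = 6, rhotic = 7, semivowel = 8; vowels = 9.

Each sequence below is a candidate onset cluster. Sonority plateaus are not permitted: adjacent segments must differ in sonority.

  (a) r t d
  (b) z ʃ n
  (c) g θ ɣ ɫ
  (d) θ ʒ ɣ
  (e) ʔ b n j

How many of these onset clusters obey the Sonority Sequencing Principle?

2

(a) sonority 7-1-2: ill-formed.
(b) sonority 4-3-5: ill-formed.
(c) sonority 2-3-4-6: well-formed.
(d) sonority 3-4-4: ill-formed.
(e) sonority 1-2-5-8: well-formed.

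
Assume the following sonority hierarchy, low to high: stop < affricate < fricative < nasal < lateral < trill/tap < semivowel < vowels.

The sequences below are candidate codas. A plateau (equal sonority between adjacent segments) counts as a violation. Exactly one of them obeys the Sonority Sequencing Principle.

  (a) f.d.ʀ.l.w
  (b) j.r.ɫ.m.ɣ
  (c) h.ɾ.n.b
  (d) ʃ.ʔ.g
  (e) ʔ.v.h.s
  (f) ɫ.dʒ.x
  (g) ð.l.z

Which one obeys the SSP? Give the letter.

b

(a) 3-1-6-5-7 → violates
(b) 7-6-5-4-3 → obeys
(c) 3-6-4-1 → violates
(d) 3-1-1 → violates
(e) 1-3-3-3 → violates
(f) 5-2-3 → violates
(g) 3-5-3 → violates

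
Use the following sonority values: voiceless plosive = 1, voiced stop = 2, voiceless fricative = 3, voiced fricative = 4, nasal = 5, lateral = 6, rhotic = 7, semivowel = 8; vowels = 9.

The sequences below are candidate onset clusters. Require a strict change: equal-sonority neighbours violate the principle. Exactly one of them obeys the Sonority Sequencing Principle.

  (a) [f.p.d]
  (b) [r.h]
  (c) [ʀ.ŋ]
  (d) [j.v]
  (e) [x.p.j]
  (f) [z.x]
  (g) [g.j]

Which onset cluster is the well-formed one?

g

(a) [f.p.d]: profile 3-1-2 — violates.
(b) [r.h]: profile 7-3 — violates.
(c) [ʀ.ŋ]: profile 7-5 — violates.
(d) [j.v]: profile 8-4 — violates.
(e) [x.p.j]: profile 3-1-8 — violates.
(f) [z.x]: profile 4-3 — violates.
(g) [g.j]: profile 2-8 — obeys.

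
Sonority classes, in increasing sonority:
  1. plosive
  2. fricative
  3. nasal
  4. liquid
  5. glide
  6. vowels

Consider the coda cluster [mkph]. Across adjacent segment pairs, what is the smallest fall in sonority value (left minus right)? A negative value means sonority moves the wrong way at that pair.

/m/ is a nasal (sonority 3).
/k/ is a plosive (sonority 1).
/p/ is a plosive (sonority 1).
/h/ is a fricative (sonority 2).
/m/→/k/: change +2.
/k/→/p/: change +0.
/p/→/h/: change -1.
Minimum = -1.

-1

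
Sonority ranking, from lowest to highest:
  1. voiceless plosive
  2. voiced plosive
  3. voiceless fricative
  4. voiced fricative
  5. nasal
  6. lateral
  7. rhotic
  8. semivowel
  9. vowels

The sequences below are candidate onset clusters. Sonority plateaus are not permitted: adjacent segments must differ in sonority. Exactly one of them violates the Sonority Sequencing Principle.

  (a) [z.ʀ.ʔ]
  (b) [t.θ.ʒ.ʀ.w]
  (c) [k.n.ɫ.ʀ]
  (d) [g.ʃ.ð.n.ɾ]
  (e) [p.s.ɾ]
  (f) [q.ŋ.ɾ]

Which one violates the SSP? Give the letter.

(a) [z.ʀ.ʔ]: profile 4-7-1 — violates.
(b) [t.θ.ʒ.ʀ.w]: profile 1-3-4-7-8 — obeys.
(c) [k.n.ɫ.ʀ]: profile 1-5-6-7 — obeys.
(d) [g.ʃ.ð.n.ɾ]: profile 2-3-4-5-7 — obeys.
(e) [p.s.ɾ]: profile 1-3-7 — obeys.
(f) [q.ŋ.ɾ]: profile 1-5-7 — obeys.

a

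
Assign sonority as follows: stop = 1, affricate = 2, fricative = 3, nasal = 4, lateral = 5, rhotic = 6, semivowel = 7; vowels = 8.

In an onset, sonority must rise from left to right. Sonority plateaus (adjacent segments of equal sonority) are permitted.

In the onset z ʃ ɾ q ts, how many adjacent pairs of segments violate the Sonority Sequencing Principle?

1

/z/ is a fricative (sonority 3).
/ʃ/ is a fricative (sonority 3).
/ɾ/ is a rhotic (sonority 6).
/q/ is a stop (sonority 1).
/ts/ is an affricate (sonority 2).
/z/→/ʃ/: 3→3 (plateau, allowed) — ok.
/ʃ/→/ɾ/: 3→6 (rises) — ok.
/ɾ/→/q/: 6→1 (does not rise) — violation.
/q/→/ts/: 1→2 (rises) — ok.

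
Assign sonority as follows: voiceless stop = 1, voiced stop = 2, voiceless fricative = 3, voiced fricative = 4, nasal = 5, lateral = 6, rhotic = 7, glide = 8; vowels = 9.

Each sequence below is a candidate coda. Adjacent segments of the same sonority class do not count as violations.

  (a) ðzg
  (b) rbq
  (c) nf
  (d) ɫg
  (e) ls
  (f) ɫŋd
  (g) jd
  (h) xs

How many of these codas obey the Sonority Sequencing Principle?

8

(a) sonority 4-4-2: well-formed.
(b) sonority 7-2-1: well-formed.
(c) sonority 5-3: well-formed.
(d) sonority 6-2: well-formed.
(e) sonority 6-3: well-formed.
(f) sonority 6-5-2: well-formed.
(g) sonority 8-2: well-formed.
(h) sonority 3-3: well-formed.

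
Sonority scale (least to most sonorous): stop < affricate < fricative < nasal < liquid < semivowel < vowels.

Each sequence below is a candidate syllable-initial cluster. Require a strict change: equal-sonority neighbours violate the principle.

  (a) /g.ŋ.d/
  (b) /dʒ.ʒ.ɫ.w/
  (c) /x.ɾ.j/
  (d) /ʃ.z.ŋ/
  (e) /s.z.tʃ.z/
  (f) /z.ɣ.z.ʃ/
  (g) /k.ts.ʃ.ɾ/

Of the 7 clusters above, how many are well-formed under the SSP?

(a) /g.ŋ.d/: profile 1-4-1 — violates.
(b) /dʒ.ʒ.ɫ.w/: profile 2-3-5-6 — obeys.
(c) /x.ɾ.j/: profile 3-5-6 — obeys.
(d) /ʃ.z.ŋ/: profile 3-3-4 — violates.
(e) /s.z.tʃ.z/: profile 3-3-2-3 — violates.
(f) /z.ɣ.z.ʃ/: profile 3-3-3-3 — violates.
(g) /k.ts.ʃ.ɾ/: profile 1-2-3-5 — obeys.

3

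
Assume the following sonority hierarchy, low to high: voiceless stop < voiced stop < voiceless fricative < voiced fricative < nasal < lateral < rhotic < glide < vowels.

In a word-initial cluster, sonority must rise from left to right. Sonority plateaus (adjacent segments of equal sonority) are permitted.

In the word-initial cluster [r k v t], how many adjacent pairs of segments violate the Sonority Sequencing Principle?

2

/r/ is a rhotic (sonority 7).
/k/ is a voiceless stop (sonority 1).
/v/ is a voiced fricative (sonority 4).
/t/ is a voiceless stop (sonority 1).
/r/→/k/: 7→1 (does not rise) — violation.
/k/→/v/: 1→4 (rises) — ok.
/v/→/t/: 4→1 (does not rise) — violation.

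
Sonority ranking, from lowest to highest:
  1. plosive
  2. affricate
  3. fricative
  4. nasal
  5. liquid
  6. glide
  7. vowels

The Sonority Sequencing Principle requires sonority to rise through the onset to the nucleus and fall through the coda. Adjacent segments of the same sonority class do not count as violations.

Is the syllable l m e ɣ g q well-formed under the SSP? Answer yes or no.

Onset: /l/ is a liquid (sonority 5), /m/ is a nasal (sonority 4); then the nucleus /e/ (sonority 7).
Onset profile 5-4-7 — does not rise throughout.
Coda: /ɣ/ is a fricative (sonority 3), /g/ is a plosive (sonority 1), /q/ is a plosive (sonority 1).
Coda profile 7-3-1-1 — falls from the nucleus.

no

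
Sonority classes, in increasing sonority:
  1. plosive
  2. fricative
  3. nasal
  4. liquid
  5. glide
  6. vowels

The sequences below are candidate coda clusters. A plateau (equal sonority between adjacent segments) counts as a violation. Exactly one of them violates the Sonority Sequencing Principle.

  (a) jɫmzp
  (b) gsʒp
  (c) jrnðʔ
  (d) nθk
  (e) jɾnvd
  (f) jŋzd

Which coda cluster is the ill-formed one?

(a) sonority 5-4-3-2-1: well-formed.
(b) sonority 1-2-2-1: ill-formed.
(c) sonority 5-4-3-2-1: well-formed.
(d) sonority 3-2-1: well-formed.
(e) sonority 5-4-3-2-1: well-formed.
(f) sonority 5-3-2-1: well-formed.

b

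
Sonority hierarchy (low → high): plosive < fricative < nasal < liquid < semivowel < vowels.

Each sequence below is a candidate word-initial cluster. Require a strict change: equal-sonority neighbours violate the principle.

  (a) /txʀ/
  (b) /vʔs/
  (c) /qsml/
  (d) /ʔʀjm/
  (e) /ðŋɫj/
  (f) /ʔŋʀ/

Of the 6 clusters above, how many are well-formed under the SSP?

(a) 1-2-4 → obeys
(b) 2-1-2 → violates
(c) 1-2-3-4 → obeys
(d) 1-4-5-3 → violates
(e) 2-3-4-5 → obeys
(f) 1-3-4 → obeys

4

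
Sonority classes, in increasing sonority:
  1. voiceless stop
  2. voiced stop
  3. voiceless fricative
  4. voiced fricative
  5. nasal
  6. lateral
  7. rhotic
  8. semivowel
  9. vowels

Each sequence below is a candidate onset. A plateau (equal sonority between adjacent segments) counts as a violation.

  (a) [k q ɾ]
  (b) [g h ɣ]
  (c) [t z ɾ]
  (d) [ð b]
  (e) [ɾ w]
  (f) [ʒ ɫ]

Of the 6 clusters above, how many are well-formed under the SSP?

4

(a) sonority 1-1-7: ill-formed.
(b) sonority 2-3-4: well-formed.
(c) sonority 1-4-7: well-formed.
(d) sonority 4-2: ill-formed.
(e) sonority 7-8: well-formed.
(f) sonority 4-6: well-formed.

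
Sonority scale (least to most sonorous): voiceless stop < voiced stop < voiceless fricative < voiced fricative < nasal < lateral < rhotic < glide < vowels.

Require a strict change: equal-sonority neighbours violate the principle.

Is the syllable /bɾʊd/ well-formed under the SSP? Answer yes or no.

yes

Onset: /b/ is a voiced stop (sonority 2), /ɾ/ is a rhotic (sonority 7); then the nucleus /ʊ/ (sonority 9).
Onset profile 2-7-9 — rises to the nucleus.
Coda: /d/ is a voiced stop (sonority 2).
Coda profile 9-2 — falls from the nucleus.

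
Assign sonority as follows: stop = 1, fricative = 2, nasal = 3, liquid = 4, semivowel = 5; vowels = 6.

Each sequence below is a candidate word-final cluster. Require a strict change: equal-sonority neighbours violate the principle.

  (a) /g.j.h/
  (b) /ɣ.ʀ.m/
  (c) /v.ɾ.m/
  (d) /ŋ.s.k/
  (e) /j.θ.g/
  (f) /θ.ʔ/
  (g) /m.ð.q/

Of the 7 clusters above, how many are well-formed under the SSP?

(a) 1-5-2 → violates
(b) 2-4-3 → violates
(c) 2-4-3 → violates
(d) 3-2-1 → obeys
(e) 5-2-1 → obeys
(f) 2-1 → obeys
(g) 3-2-1 → obeys

4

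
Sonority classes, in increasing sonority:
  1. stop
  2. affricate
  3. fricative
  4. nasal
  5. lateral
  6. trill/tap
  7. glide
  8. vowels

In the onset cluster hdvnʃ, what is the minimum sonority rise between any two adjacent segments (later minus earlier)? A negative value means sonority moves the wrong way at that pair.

-2

/h/ is a fricative (sonority 3).
/d/ is a stop (sonority 1).
/v/ is a fricative (sonority 3).
/n/ is a nasal (sonority 4).
/ʃ/ is a fricative (sonority 3).
/h/→/d/: change -2.
/d/→/v/: change +2.
/v/→/n/: change +1.
/n/→/ʃ/: change -1.
Minimum = -2.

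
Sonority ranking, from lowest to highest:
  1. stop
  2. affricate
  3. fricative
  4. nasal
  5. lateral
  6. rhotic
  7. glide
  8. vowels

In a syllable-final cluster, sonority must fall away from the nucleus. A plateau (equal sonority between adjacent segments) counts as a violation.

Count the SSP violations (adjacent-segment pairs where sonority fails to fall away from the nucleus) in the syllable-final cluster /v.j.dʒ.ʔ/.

1

/v/ — fricative, sonority 3.
/j/ — glide, sonority 7.
/dʒ/ — affricate, sonority 2.
/ʔ/ — stop, sonority 1.
/v/→/j/: 3→7 (does not fall) — violation.
/j/→/dʒ/: 7→2 (falls) — ok.
/dʒ/→/ʔ/: 2→1 (falls) — ok.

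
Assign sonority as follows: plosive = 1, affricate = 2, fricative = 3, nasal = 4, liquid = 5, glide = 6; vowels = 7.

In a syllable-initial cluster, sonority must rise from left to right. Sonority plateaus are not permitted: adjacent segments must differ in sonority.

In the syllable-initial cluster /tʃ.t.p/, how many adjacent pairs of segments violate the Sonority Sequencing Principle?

2

/tʃ/ is an affricate (sonority 2).
/t/ is a plosive (sonority 1).
/p/ is a plosive (sonority 1).
/tʃ/→/t/: 2→1 (does not rise) — violation.
/t/→/p/: 1→1 (plateau) — violation.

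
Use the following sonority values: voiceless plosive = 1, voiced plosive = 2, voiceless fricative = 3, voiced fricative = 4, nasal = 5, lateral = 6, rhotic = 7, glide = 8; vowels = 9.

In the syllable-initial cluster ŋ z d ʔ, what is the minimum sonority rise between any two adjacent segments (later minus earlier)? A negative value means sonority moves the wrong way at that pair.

/ŋ/ — nasal, sonority 5.
/z/ — voiced fricative, sonority 4.
/d/ — voiced plosive, sonority 2.
/ʔ/ — voiceless plosive, sonority 1.
/ŋ/→/z/: change -1.
/z/→/d/: change -2.
/d/→/ʔ/: change -1.
Minimum = -2.

-2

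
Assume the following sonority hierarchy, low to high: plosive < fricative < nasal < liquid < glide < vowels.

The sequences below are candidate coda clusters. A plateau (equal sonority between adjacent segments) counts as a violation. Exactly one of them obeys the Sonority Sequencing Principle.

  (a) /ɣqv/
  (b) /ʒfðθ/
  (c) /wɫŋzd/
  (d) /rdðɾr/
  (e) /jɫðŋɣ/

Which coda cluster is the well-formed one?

(a) sonority 2-1-2: ill-formed.
(b) sonority 2-2-2-2: ill-formed.
(c) sonority 5-4-3-2-1: well-formed.
(d) sonority 4-1-2-4-4: ill-formed.
(e) sonority 5-4-2-3-2: ill-formed.

c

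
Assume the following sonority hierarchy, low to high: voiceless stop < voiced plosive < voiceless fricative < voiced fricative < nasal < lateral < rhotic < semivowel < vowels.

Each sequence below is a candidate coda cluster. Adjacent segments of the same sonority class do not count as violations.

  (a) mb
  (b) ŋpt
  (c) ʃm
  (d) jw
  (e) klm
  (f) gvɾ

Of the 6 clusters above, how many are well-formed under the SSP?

3

(a) mb: profile 5-2 — obeys.
(b) ŋpt: profile 5-1-1 — obeys.
(c) ʃm: profile 3-5 — violates.
(d) jw: profile 8-8 — obeys.
(e) klm: profile 1-6-5 — violates.
(f) gvɾ: profile 2-4-7 — violates.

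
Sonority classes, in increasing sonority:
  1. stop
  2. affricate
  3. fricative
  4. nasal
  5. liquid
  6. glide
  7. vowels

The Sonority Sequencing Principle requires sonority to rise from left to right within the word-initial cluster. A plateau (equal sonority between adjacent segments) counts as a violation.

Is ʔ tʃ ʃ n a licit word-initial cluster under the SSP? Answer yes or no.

/ʔ/: stop = 1.
/tʃ/: affricate = 2.
/ʃ/: fricative = 3.
/n/: nasal = 4.
The profile 1-2-3-4 strictly rises, so the word-initial cluster satisfies the SSP.

yes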